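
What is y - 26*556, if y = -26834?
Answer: -41290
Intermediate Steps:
y - 26*556 = -26834 - 26*556 = -26834 - 14456 = -41290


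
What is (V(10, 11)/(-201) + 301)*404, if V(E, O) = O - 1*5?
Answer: 8146660/67 ≈ 1.2159e+5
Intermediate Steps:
V(E, O) = -5 + O (V(E, O) = O - 5 = -5 + O)
(V(10, 11)/(-201) + 301)*404 = ((-5 + 11)/(-201) + 301)*404 = (6*(-1/201) + 301)*404 = (-2/67 + 301)*404 = (20165/67)*404 = 8146660/67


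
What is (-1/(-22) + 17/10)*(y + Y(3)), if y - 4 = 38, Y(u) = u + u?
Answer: 4608/55 ≈ 83.782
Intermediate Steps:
Y(u) = 2*u
y = 42 (y = 4 + 38 = 42)
(-1/(-22) + 17/10)*(y + Y(3)) = (-1/(-22) + 17/10)*(42 + 2*3) = (-1*(-1/22) + 17*(1/10))*(42 + 6) = (1/22 + 17/10)*48 = (96/55)*48 = 4608/55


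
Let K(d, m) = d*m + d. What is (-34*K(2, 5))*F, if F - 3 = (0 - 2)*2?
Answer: 408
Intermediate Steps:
K(d, m) = d + d*m
F = -1 (F = 3 + (0 - 2)*2 = 3 - 2*2 = 3 - 4 = -1)
(-34*K(2, 5))*F = -68*(1 + 5)*(-1) = -68*6*(-1) = -34*12*(-1) = -408*(-1) = 408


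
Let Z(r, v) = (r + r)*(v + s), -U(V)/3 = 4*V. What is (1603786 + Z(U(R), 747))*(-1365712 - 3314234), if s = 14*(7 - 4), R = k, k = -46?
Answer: -11582126918532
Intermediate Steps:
R = -46
U(V) = -12*V
s = 42 (s = 14*3 = 42)
Z(r, v) = 2*r*(42 + v) (Z(r, v) = (r + r)*(v + 42) = (2*r)*(42 + v) = 2*r*(42 + v))
(1603786 + Z(U(R), 747))*(-1365712 - 3314234) = (1603786 + 2*(-12*(-46))*(42 + 747))*(-1365712 - 3314234) = (1603786 + 2*552*789)*(-4679946) = (1603786 + 871056)*(-4679946) = 2474842*(-4679946) = -11582126918532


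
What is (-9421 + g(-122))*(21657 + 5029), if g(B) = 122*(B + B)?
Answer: -1045797654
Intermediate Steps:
g(B) = 244*B (g(B) = 122*(2*B) = 244*B)
(-9421 + g(-122))*(21657 + 5029) = (-9421 + 244*(-122))*(21657 + 5029) = (-9421 - 29768)*26686 = -39189*26686 = -1045797654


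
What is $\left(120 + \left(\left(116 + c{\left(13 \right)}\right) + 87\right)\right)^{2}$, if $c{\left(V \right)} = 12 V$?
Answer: $229441$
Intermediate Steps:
$\left(120 + \left(\left(116 + c{\left(13 \right)}\right) + 87\right)\right)^{2} = \left(120 + \left(\left(116 + 12 \cdot 13\right) + 87\right)\right)^{2} = \left(120 + \left(\left(116 + 156\right) + 87\right)\right)^{2} = \left(120 + \left(272 + 87\right)\right)^{2} = \left(120 + 359\right)^{2} = 479^{2} = 229441$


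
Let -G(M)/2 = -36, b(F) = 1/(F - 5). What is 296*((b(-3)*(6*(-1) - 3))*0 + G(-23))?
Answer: 21312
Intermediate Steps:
b(F) = 1/(-5 + F)
G(M) = 72 (G(M) = -2*(-36) = 72)
296*((b(-3)*(6*(-1) - 3))*0 + G(-23)) = 296*(((6*(-1) - 3)/(-5 - 3))*0 + 72) = 296*(((-6 - 3)/(-8))*0 + 72) = 296*(-⅛*(-9)*0 + 72) = 296*((9/8)*0 + 72) = 296*(0 + 72) = 296*72 = 21312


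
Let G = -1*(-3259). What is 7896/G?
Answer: 7896/3259 ≈ 2.4228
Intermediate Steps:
G = 3259
7896/G = 7896/3259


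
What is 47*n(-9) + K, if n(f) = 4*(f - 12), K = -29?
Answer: -3977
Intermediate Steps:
n(f) = -48 + 4*f (n(f) = 4*(-12 + f) = -48 + 4*f)
47*n(-9) + K = 47*(-48 + 4*(-9)) - 29 = 47*(-48 - 36) - 29 = 47*(-84) - 29 = -3948 - 29 = -3977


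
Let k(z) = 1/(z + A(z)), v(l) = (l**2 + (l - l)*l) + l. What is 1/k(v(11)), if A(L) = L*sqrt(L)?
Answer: 132 + 264*sqrt(33) ≈ 1648.6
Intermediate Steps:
A(L) = L**(3/2)
v(l) = l + l**2 (v(l) = (l**2 + 0*l) + l = (l**2 + 0) + l = l**2 + l = l + l**2)
k(z) = 1/(z + z**(3/2))
1/k(v(11)) = 1/(1/(11*(1 + 11) + (11*(1 + 11))**(3/2))) = 1/(1/(11*12 + (11*12)**(3/2))) = 1/(1/(132 + 132**(3/2))) = 1/(1/(132 + 264*sqrt(33))) = 132 + 264*sqrt(33)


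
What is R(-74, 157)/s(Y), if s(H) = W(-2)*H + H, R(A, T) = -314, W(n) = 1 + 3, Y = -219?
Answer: 314/1095 ≈ 0.28676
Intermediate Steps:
W(n) = 4
s(H) = 5*H (s(H) = 4*H + H = 5*H)
R(-74, 157)/s(Y) = -314/(5*(-219)) = -314/(-1095) = -314*(-1/1095) = 314/1095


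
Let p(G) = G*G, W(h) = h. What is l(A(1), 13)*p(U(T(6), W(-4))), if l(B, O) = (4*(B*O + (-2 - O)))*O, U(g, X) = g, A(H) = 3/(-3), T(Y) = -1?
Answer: -1456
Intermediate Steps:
A(H) = -1 (A(H) = 3*(-⅓) = -1)
l(B, O) = O*(-8 - 4*O + 4*B*O) (l(B, O) = (4*(-2 - O + B*O))*O = (-8 - 4*O + 4*B*O)*O = O*(-8 - 4*O + 4*B*O))
p(G) = G²
l(A(1), 13)*p(U(T(6), W(-4))) = (4*13*(-2 - 1*13 - 1*13))*(-1)² = (4*13*(-2 - 13 - 13))*1 = (4*13*(-28))*1 = -1456*1 = -1456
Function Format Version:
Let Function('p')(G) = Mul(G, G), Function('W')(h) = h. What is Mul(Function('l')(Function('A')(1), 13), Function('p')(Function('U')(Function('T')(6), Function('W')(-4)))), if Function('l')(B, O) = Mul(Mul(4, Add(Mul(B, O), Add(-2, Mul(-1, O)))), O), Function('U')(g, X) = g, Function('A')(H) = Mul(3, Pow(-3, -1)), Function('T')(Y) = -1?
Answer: -1456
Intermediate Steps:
Function('A')(H) = -1 (Function('A')(H) = Mul(3, Rational(-1, 3)) = -1)
Function('l')(B, O) = Mul(O, Add(-8, Mul(-4, O), Mul(4, B, O))) (Function('l')(B, O) = Mul(Mul(4, Add(-2, Mul(-1, O), Mul(B, O))), O) = Mul(Add(-8, Mul(-4, O), Mul(4, B, O)), O) = Mul(O, Add(-8, Mul(-4, O), Mul(4, B, O))))
Function('p')(G) = Pow(G, 2)
Mul(Function('l')(Function('A')(1), 13), Function('p')(Function('U')(Function('T')(6), Function('W')(-4)))) = Mul(Mul(4, 13, Add(-2, Mul(-1, 13), Mul(-1, 13))), Pow(-1, 2)) = Mul(Mul(4, 13, Add(-2, -13, -13)), 1) = Mul(Mul(4, 13, -28), 1) = Mul(-1456, 1) = -1456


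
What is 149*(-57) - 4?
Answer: -8497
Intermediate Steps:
149*(-57) - 4 = -8493 - 4 = -8497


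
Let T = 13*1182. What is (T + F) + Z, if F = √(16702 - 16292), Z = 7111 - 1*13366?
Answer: 9111 + √410 ≈ 9131.3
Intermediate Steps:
Z = -6255 (Z = 7111 - 13366 = -6255)
T = 15366
F = √410 ≈ 20.248
(T + F) + Z = (15366 + √410) - 6255 = 9111 + √410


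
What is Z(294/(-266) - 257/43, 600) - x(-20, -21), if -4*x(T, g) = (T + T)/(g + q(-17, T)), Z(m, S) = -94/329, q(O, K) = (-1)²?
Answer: 3/14 ≈ 0.21429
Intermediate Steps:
q(O, K) = 1
Z(m, S) = -2/7 (Z(m, S) = -94*1/329 = -2/7)
x(T, g) = -T/(2*(1 + g)) (x(T, g) = -(T + T)/(4*(g + 1)) = -2*T/(4*(1 + g)) = -T/(2*(1 + g)))
Z(294/(-266) - 257/43, 600) - x(-20, -21) = -2/7 - (-1)*(-20)/(2 + 2*(-21)) = -2/7 - (-1)*(-20)/(2 - 42) = -2/7 - (-1)*(-20)/(-40) = -2/7 - (-1)*(-20)*(-1)/40 = -2/7 - 1*(-½) = -2/7 + ½ = 3/14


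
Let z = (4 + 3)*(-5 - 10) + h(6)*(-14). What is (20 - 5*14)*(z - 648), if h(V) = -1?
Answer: 36950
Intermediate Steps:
z = -91 (z = (4 + 3)*(-5 - 10) - 1*(-14) = 7*(-15) + 14 = -105 + 14 = -91)
(20 - 5*14)*(z - 648) = (20 - 5*14)*(-91 - 648) = (20 - 70)*(-739) = -50*(-739) = 36950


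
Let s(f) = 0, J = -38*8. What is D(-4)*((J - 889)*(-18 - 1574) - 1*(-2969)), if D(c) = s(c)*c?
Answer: 0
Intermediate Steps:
J = -304
D(c) = 0 (D(c) = 0*c = 0)
D(-4)*((J - 889)*(-18 - 1574) - 1*(-2969)) = 0*((-304 - 889)*(-18 - 1574) - 1*(-2969)) = 0*(-1193*(-1592) + 2969) = 0*(1899256 + 2969) = 0*1902225 = 0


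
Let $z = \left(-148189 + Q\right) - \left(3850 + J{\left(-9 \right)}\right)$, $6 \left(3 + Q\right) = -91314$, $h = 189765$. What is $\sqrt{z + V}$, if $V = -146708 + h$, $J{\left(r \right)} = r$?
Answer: $i \sqrt{124195} \approx 352.41 i$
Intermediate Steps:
$Q = -15222$ ($Q = -3 + \frac{1}{6} \left(-91314\right) = -3 - 15219 = -15222$)
$z = -167252$ ($z = \left(-148189 - 15222\right) - 3841 = -163411 + \left(-3850 + 9\right) = -163411 - 3841 = -167252$)
$V = 43057$ ($V = -146708 + 189765 = 43057$)
$\sqrt{z + V} = \sqrt{-167252 + 43057} = \sqrt{-124195} = i \sqrt{124195}$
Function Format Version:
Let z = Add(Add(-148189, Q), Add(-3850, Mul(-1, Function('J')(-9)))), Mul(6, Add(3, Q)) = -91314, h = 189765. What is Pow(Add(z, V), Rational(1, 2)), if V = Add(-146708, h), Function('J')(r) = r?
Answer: Mul(I, Pow(124195, Rational(1, 2))) ≈ Mul(352.41, I)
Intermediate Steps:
Q = -15222 (Q = Add(-3, Mul(Rational(1, 6), -91314)) = Add(-3, -15219) = -15222)
z = -167252 (z = Add(Add(-148189, -15222), Add(-3850, Mul(-1, -9))) = Add(-163411, Add(-3850, 9)) = Add(-163411, -3841) = -167252)
V = 43057 (V = Add(-146708, 189765) = 43057)
Pow(Add(z, V), Rational(1, 2)) = Pow(Add(-167252, 43057), Rational(1, 2)) = Pow(-124195, Rational(1, 2)) = Mul(I, Pow(124195, Rational(1, 2)))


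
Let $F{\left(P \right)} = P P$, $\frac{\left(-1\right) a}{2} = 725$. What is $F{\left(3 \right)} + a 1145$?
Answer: $-1660241$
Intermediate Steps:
$a = -1450$ ($a = \left(-2\right) 725 = -1450$)
$F{\left(P \right)} = P^{2}$
$F{\left(3 \right)} + a 1145 = 3^{2} - 1660250 = 9 - 1660250 = -1660241$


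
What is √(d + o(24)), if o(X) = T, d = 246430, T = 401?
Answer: √246831 ≈ 496.82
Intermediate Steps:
o(X) = 401
√(d + o(24)) = √(246430 + 401) = √246831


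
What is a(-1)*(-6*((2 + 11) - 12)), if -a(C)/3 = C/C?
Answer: 18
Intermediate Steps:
a(C) = -3 (a(C) = -3*C/C = -3*1 = -3)
a(-1)*(-6*((2 + 11) - 12)) = -(-18)*((2 + 11) - 12) = -(-18)*(13 - 12) = -(-18) = -3*(-6) = 18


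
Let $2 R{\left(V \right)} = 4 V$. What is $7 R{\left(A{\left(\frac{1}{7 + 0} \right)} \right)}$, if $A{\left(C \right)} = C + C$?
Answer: $4$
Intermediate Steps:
$A{\left(C \right)} = 2 C$
$R{\left(V \right)} = 2 V$ ($R{\left(V \right)} = \frac{4 V}{2} = 2 V$)
$7 R{\left(A{\left(\frac{1}{7 + 0} \right)} \right)} = 7 \cdot 2 \frac{2}{7 + 0} = 7 \cdot 2 \cdot \frac{2}{7} = 7 \cdot \frac{4}{7} = 4$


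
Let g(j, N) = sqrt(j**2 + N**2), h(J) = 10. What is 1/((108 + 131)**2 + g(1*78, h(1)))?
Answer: 57121/3262802457 - 2*sqrt(1546)/3262802457 ≈ 1.7483e-5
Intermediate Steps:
g(j, N) = sqrt(N**2 + j**2)
1/((108 + 131)**2 + g(1*78, h(1))) = 1/((108 + 131)**2 + sqrt(10**2 + (1*78)**2)) = 1/(239**2 + sqrt(100 + 78**2)) = 1/(57121 + sqrt(100 + 6084)) = 1/(57121 + sqrt(6184)) = 1/(57121 + 2*sqrt(1546))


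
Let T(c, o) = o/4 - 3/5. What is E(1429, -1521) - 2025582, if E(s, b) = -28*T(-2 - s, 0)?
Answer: -10127826/5 ≈ -2.0256e+6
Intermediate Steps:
T(c, o) = -⅗ + o/4 (T(c, o) = o*(¼) - 3*⅕ = o/4 - ⅗ = -⅗ + o/4)
E(s, b) = 84/5 (E(s, b) = -28*(-⅗ + (¼)*0) = -28*(-⅗ + 0) = -28*(-⅗) = 84/5)
E(1429, -1521) - 2025582 = 84/5 - 2025582 = -10127826/5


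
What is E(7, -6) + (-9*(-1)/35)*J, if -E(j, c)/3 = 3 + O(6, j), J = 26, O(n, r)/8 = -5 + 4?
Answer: 759/35 ≈ 21.686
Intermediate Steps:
O(n, r) = -8 (O(n, r) = 8*(-5 + 4) = 8*(-1) = -8)
E(j, c) = 15 (E(j, c) = -3*(3 - 8) = -3*(-5) = 15)
E(7, -6) + (-9*(-1)/35)*J = 15 + (-9*(-1)/35)*26 = 15 + (9*(1/35))*26 = 15 + (9/35)*26 = 15 + 234/35 = 759/35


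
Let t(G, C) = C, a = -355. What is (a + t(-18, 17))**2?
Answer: 114244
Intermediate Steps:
(a + t(-18, 17))**2 = (-355 + 17)**2 = (-338)**2 = 114244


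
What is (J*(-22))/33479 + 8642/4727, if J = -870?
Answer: 13096562/5457077 ≈ 2.3999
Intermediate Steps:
(J*(-22))/33479 + 8642/4727 = -870*(-22)/33479 + 8642/4727 = 19140*(1/33479) + 8642*(1/4727) = 19140/33479 + 298/163 = 13096562/5457077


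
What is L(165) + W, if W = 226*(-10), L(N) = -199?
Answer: -2459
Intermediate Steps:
W = -2260
L(165) + W = -199 - 2260 = -2459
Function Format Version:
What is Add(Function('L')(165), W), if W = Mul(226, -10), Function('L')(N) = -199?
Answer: -2459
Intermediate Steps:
W = -2260
Add(Function('L')(165), W) = Add(-199, -2260) = -2459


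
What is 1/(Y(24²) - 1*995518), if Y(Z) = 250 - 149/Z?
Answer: -576/573274517 ≈ -1.0048e-6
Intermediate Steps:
Y(Z) = 250 - 149/Z
1/(Y(24²) - 1*995518) = 1/((250 - 149/(24²)) - 1*995518) = 1/((250 - 149/576) - 995518) = 1/(143851/576 - 995518) = 1/(-573274517/576) = -576/573274517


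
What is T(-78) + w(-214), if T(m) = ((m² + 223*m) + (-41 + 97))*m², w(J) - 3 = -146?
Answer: -68469479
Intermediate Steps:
w(J) = -143 (w(J) = 3 - 146 = -143)
T(m) = m²*(56 + m² + 223*m) (T(m) = ((m² + 223*m) + 56)*m² = (56 + m² + 223*m)*m² = m²*(56 + m² + 223*m))
T(-78) + w(-214) = (-78)²*(56 + (-78)² + 223*(-78)) - 143 = 6084*(56 + 6084 - 17394) - 143 = 6084*(-11254) - 143 = -68469336 - 143 = -68469479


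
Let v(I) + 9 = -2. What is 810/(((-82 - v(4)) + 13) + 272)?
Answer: 405/107 ≈ 3.7850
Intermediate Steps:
v(I) = -11 (v(I) = -9 - 2 = -11)
810/(((-82 - v(4)) + 13) + 272) = 810/(((-82 - 1*(-11)) + 13) + 272) = 810/(((-82 + 11) + 13) + 272) = 810/((-71 + 13) + 272) = 810/(-58 + 272) = 810/214 = 810*(1/214) = 405/107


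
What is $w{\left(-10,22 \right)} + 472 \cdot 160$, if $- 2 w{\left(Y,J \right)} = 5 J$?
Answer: $75465$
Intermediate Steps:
$w{\left(Y,J \right)} = - \frac{5 J}{2}$
$w{\left(-10,22 \right)} + 472 \cdot 160 = \left(- \frac{5}{2}\right) 22 + 472 \cdot 160 = -55 + 75520 = 75465$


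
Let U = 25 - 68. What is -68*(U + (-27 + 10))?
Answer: 4080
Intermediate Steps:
U = -43
-68*(U + (-27 + 10)) = -68*(-43 + (-27 + 10)) = -68*(-43 - 17) = -68*(-60) = 4080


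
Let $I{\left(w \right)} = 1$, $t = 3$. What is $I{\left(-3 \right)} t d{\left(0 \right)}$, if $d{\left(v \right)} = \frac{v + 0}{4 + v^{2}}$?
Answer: $0$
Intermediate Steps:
$d{\left(v \right)} = \frac{v}{4 + v^{2}}$
$I{\left(-3 \right)} t d{\left(0 \right)} = 1 \cdot 3 \frac{0}{4 + 0^{2}} = 3 \frac{0}{4 + 0} = 3 \cdot \frac{0}{4} = 3 \cdot 0 \cdot \frac{1}{4} = 3 \cdot 0 = 0$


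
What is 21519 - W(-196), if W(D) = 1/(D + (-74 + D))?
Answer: 10027855/466 ≈ 21519.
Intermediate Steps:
W(D) = 1/(-74 + 2*D)
21519 - W(-196) = 21519 - 1/(2*(-37 - 196)) = 21519 - 1/(2*(-233)) = 21519 - (-1)/(2*233) = 21519 - 1*(-1/466) = 21519 + 1/466 = 10027855/466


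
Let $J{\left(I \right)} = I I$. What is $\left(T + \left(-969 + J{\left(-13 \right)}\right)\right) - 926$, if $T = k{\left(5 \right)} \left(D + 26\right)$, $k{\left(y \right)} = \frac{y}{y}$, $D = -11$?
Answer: $-1711$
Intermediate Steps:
$k{\left(y \right)} = 1$
$T = 15$ ($T = 1 \left(-11 + 26\right) = 1 \cdot 15 = 15$)
$J{\left(I \right)} = I^{2}$
$\left(T + \left(-969 + J{\left(-13 \right)}\right)\right) - 926 = \left(15 - \left(969 - \left(-13\right)^{2}\right)\right) - 926 = \left(15 + \left(-969 + 169\right)\right) - 926 = \left(15 - 800\right) - 926 = -785 - 926 = -1711$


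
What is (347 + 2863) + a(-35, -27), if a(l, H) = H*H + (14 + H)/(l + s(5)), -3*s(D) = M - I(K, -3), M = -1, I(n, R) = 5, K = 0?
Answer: 130000/33 ≈ 3939.4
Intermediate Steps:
s(D) = 2 (s(D) = -(-1 - 1*5)/3 = -(-1 - 5)/3 = -⅓*(-6) = 2)
a(l, H) = H² + (14 + H)/(2 + l) (a(l, H) = H*H + (14 + H)/(l + 2) = H² + (14 + H)/(2 + l))
(347 + 2863) + a(-35, -27) = (347 + 2863) + (14 - 27 + 2*(-27)² - 35*(-27)²)/(2 - 35) = 3210 + (14 - 27 + 2*729 - 35*729)/(-33) = 3210 - (14 - 27 + 1458 - 25515)/33 = 3210 - 1/33*(-24070) = 3210 + 24070/33 = 130000/33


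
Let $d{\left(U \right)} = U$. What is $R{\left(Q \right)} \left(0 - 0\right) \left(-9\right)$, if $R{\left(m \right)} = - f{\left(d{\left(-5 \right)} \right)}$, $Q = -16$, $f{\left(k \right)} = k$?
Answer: $0$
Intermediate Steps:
$R{\left(m \right)} = 5$ ($R{\left(m \right)} = \left(-1\right) \left(-5\right) = 5$)
$R{\left(Q \right)} \left(0 - 0\right) \left(-9\right) = 5 \left(0 - 0\right) \left(-9\right) = 5 \left(0 + 0\right) \left(-9\right) = 5 \cdot 0 \left(-9\right) = 5 \cdot 0 = 0$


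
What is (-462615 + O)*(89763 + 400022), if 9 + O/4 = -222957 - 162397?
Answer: -981561955595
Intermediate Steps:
O = -1541452 (O = -36 + 4*(-222957 - 162397) = -36 + 4*(-385354) = -36 - 1541416 = -1541452)
(-462615 + O)*(89763 + 400022) = (-462615 - 1541452)*(89763 + 400022) = -2004067*489785 = -981561955595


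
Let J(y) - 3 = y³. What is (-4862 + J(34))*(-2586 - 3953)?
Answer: -225235855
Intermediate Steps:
J(y) = 3 + y³
(-4862 + J(34))*(-2586 - 3953) = (-4862 + (3 + 34³))*(-2586 - 3953) = (-4862 + (3 + 39304))*(-6539) = (-4862 + 39307)*(-6539) = 34445*(-6539) = -225235855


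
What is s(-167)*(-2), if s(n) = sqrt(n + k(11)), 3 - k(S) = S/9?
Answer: -2*I*sqrt(1487)/3 ≈ -25.708*I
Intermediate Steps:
k(S) = 3 - S/9
s(n) = sqrt(16/9 + n) (s(n) = sqrt(n + (3 - 1/9*11)) = sqrt(n + (3 - 11/9)) = sqrt(n + 16/9) = sqrt(16/9 + n))
s(-167)*(-2) = (sqrt(16 + 9*(-167))/3)*(-2) = (sqrt(16 - 1503)/3)*(-2) = (sqrt(-1487)/3)*(-2) = ((I*sqrt(1487))/3)*(-2) = (I*sqrt(1487)/3)*(-2) = -2*I*sqrt(1487)/3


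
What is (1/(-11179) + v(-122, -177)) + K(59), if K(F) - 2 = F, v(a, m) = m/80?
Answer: 52574757/894320 ≈ 58.787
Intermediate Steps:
v(a, m) = m/80 (v(a, m) = m*(1/80) = m/80)
K(F) = 2 + F
(1/(-11179) + v(-122, -177)) + K(59) = (1/(-11179) + (1/80)*(-177)) + (2 + 59) = (-1/11179 - 177/80) + 61 = -1978763/894320 + 61 = 52574757/894320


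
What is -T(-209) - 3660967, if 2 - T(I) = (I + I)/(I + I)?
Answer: -3660968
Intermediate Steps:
T(I) = 1 (T(I) = 2 - (I + I)/(I + I) = 2 - 2*I/(2*I) = 2 - 2*I*1/(2*I) = 2 - 1*1 = 2 - 1 = 1)
-T(-209) - 3660967 = -1*1 - 3660967 = -1 - 3660967 = -3660968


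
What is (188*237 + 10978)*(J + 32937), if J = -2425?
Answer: 1694453408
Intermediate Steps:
(188*237 + 10978)*(J + 32937) = (188*237 + 10978)*(-2425 + 32937) = (44556 + 10978)*30512 = 55534*30512 = 1694453408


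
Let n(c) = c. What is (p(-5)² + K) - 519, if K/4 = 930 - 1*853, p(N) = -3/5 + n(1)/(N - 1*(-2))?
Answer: -47279/225 ≈ -210.13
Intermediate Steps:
p(N) = -⅗ + 1/(2 + N) (p(N) = -3/5 + 1/(N - 1*(-2)) = -3*⅕ + 1/(N + 2) = -⅗ + 1/(2 + N))
K = 308 (K = 4*(930 - 1*853) = 4*(930 - 853) = 4*77 = 308)
(p(-5)² + K) - 519 = (((-1 - 3*(-5))/(5*(2 - 5)))² + 308) - 519 = (((⅕)*(-1 + 15)/(-3))² + 308) - 519 = (((⅕)*(-⅓)*14)² + 308) - 519 = ((-14/15)² + 308) - 519 = (196/225 + 308) - 519 = 69496/225 - 519 = -47279/225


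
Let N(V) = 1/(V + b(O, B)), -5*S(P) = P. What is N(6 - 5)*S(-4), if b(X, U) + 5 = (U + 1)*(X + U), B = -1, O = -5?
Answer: -1/5 ≈ -0.20000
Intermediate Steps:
S(P) = -P/5
b(X, U) = -5 + (1 + U)*(U + X) (b(X, U) = -5 + (U + 1)*(X + U) = -5 + (1 + U)*(U + X))
N(V) = 1/(-5 + V) (N(V) = 1/(V + (-5 - 1 - 5 + (-1)**2 - 1*(-5))) = 1/(V + (-5 - 1 - 5 + 1 + 5)) = 1/(V - 5) = 1/(-5 + V))
N(6 - 5)*S(-4) = (-1/5*(-4))/(-5 + (6 - 5)) = (4/5)/(-5 + 1) = (4/5)/(-4) = -1/4*4/5 = -1/5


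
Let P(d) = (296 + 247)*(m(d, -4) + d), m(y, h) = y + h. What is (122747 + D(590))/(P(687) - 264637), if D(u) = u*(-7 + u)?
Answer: 466717/479273 ≈ 0.97380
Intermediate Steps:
m(y, h) = h + y
P(d) = -2172 + 1086*d (P(d) = (296 + 247)*((-4 + d) + d) = 543*(-4 + 2*d) = -2172 + 1086*d)
(122747 + D(590))/(P(687) - 264637) = (122747 + 590*(-7 + 590))/((-2172 + 1086*687) - 264637) = (122747 + 590*583)/((-2172 + 746082) - 264637) = (122747 + 343970)/(743910 - 264637) = 466717/479273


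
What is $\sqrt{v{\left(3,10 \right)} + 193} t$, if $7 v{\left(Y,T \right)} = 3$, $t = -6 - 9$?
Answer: $- \frac{15 \sqrt{9478}}{7} \approx -208.62$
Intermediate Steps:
$t = -15$
$v{\left(Y,T \right)} = \frac{3}{7}$ ($v{\left(Y,T \right)} = \frac{1}{7} \cdot 3 = \frac{3}{7}$)
$\sqrt{v{\left(3,10 \right)} + 193} t = \sqrt{\frac{3}{7} + 193} \left(-15\right) = \sqrt{\frac{1354}{7}} \left(-15\right) = \frac{\sqrt{9478}}{7} \left(-15\right) = - \frac{15 \sqrt{9478}}{7}$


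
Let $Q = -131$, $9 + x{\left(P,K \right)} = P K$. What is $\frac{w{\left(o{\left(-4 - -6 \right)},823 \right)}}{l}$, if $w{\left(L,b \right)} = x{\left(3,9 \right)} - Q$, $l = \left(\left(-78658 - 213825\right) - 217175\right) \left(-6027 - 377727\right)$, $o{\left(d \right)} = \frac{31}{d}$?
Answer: $\frac{149}{195583296132} \approx 7.6182 \cdot 10^{-10}$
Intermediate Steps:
$x{\left(P,K \right)} = -9 + K P$ ($x{\left(P,K \right)} = -9 + P K = -9 + K P$)
$l = 195583296132$ ($l = \left(\left(-78658 - 213825\right) - 217175\right) \left(-383754\right) = \left(-292483 - 217175\right) \left(-383754\right) = \left(-509658\right) \left(-383754\right) = 195583296132$)
$w{\left(L,b \right)} = 149$ ($w{\left(L,b \right)} = \left(-9 + 9 \cdot 3\right) - -131 = \left(-9 + 27\right) + 131 = 18 + 131 = 149$)
$\frac{w{\left(o{\left(-4 - -6 \right)},823 \right)}}{l} = \frac{149}{195583296132}$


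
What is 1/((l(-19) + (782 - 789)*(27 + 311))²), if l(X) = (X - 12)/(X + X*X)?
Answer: 116964/654809495209 ≈ 1.7862e-7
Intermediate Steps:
l(X) = (-12 + X)/(X + X²)
1/((l(-19) + (782 - 789)*(27 + 311))²) = 1/(((-12 - 19)/((-19)*(1 - 19)) + (782 - 789)*(27 + 311))²) = 1/((-1/19*(-31)/(-18) - 7*338)²) = 1/((-1/19*(-1/18)*(-31) - 2366)²) = 1/((-31/342 - 2366)²) = 1/((-809203/342)²) = 1/(654809495209/116964) = 116964/654809495209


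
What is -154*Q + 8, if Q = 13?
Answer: -1994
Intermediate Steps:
-154*Q + 8 = -154*13 + 8 = -2002 + 8 = -1994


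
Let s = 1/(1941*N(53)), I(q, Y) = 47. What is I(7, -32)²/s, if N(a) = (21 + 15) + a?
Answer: 381602541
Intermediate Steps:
N(a) = 36 + a
s = 1/172749 (s = 1/(1941*(36 + 53)) = 1/(1941*89) = 1/172749 ≈ 5.7887e-6)
I(7, -32)²/s = 47²/(1/172749) = 2209*172749 = 381602541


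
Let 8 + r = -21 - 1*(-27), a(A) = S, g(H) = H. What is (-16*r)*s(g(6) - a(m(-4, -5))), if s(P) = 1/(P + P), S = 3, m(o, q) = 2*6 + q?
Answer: 16/3 ≈ 5.3333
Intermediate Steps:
m(o, q) = 12 + q
a(A) = 3
r = -2 (r = -8 + (-21 - 1*(-27)) = -8 + (-21 + 27) = -8 + 6 = -2)
s(P) = 1/(2*P)
(-16*r)*s(g(6) - a(m(-4, -5))) = (-16*(-2))*(1/(2*(6 - 1*3))) = 32*(1/(2*(6 - 3))) = 32*((½)/3) = 32*((½)*(⅓)) = 32*(⅙) = 16/3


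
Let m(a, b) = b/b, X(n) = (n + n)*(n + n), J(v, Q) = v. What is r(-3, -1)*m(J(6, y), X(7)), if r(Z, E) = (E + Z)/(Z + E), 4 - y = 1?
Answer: 1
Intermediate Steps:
y = 3 (y = 4 - 1*1 = 4 - 1 = 3)
r(Z, E) = 1 (r(Z, E) = (E + Z)/(E + Z) = 1)
X(n) = 4*n**2 (X(n) = (2*n)*(2*n) = 4*n**2)
m(a, b) = 1
r(-3, -1)*m(J(6, y), X(7)) = 1*1 = 1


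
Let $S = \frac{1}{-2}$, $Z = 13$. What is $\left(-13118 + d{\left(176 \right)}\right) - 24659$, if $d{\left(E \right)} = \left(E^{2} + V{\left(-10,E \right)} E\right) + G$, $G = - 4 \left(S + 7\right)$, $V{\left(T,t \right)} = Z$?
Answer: $-4539$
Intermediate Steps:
$V{\left(T,t \right)} = 13$
$S = - \frac{1}{2} \approx -0.5$
$G = -26$ ($G = - 4 \left(- \frac{1}{2} + 7\right) = \left(-4\right) \frac{13}{2} = -26$)
$d{\left(E \right)} = -26 + E^{2} + 13 E$ ($d{\left(E \right)} = \left(E^{2} + 13 E\right) - 26 = -26 + E^{2} + 13 E$)
$\left(-13118 + d{\left(176 \right)}\right) - 24659 = \left(-13118 + \left(-26 + 176^{2} + 13 \cdot 176\right)\right) - 24659 = \left(-13118 + \left(-26 + 30976 + 2288\right)\right) - 24659 = \left(-13118 + 33238\right) - 24659 = 20120 - 24659 = -4539$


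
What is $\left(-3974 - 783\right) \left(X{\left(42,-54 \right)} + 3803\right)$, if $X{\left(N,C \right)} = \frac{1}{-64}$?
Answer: $- \frac{1157810987}{64} \approx -1.8091 \cdot 10^{7}$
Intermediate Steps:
$X{\left(N,C \right)} = - \frac{1}{64}$
$\left(-3974 - 783\right) \left(X{\left(42,-54 \right)} + 3803\right) = \left(-3974 - 783\right) \left(- \frac{1}{64} + 3803\right) = \left(-4757\right) \frac{243391}{64} = - \frac{1157810987}{64}$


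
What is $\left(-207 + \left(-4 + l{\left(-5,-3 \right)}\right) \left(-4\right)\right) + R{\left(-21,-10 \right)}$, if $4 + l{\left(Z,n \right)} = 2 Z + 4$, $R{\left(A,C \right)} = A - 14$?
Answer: $-186$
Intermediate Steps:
$R{\left(A,C \right)} = -14 + A$
$l{\left(Z,n \right)} = 2 Z$ ($l{\left(Z,n \right)} = -4 + \left(2 Z + 4\right) = -4 + \left(4 + 2 Z\right) = 2 Z$)
$\left(-207 + \left(-4 + l{\left(-5,-3 \right)}\right) \left(-4\right)\right) + R{\left(-21,-10 \right)} = \left(-207 + \left(-4 + 2 \left(-5\right)\right) \left(-4\right)\right) - 35 = \left(-207 + \left(-4 - 10\right) \left(-4\right)\right) - 35 = \left(-207 - -56\right) - 35 = \left(-207 + 56\right) - 35 = -151 - 35 = -186$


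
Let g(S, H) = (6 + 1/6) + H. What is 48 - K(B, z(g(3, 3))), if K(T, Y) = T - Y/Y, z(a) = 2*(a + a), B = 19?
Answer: 30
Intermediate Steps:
g(S, H) = 37/6 + H (g(S, H) = (6 + 1/6) + H = 37/6 + H)
z(a) = 4*a (z(a) = 2*(2*a) = 4*a)
K(T, Y) = -1 + T (K(T, Y) = T - 1*1 = T - 1 = -1 + T)
48 - K(B, z(g(3, 3))) = 48 - (-1 + 19) = 48 - 1*18 = 48 - 18 = 30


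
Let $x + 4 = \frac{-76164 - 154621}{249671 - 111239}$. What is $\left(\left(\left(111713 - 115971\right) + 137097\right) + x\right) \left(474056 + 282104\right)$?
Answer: $\frac{217258756192025}{2163} \approx 1.0044 \cdot 10^{11}$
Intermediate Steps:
$x = - \frac{784513}{138432}$ ($x = -4 + \frac{-76164 - 154621}{249671 - 111239} = -4 - \frac{230785}{138432} = - \frac{784513}{138432} \approx -5.6671$)
$\left(\left(\left(111713 - 115971\right) + 137097\right) + x\right) \left(474056 + 282104\right) = \left(\left(\left(111713 - 115971\right) + 137097\right) - \frac{784513}{138432}\right) \left(474056 + 282104\right) = \left(\left(-4258 + 137097\right) - \frac{784513}{138432}\right) 756160 = \left(132839 - \frac{784513}{138432}\right) 756160 = \frac{18388383935}{138432} \cdot 756160 = \frac{217258756192025}{2163}$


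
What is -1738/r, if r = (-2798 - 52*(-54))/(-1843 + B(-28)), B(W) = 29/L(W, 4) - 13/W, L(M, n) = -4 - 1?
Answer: 224868523/700 ≈ 3.2124e+5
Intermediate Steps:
L(M, n) = -5
B(W) = -29/5 - 13/W (B(W) = 29/(-5) - 13/W = 29*(-1/5) - 13/W = -29/5 - 13/W)
r = -1400/258767 (r = (-2798 - 52*(-54))/(-1843 + (-29/5 - 13/(-28))) = (-2798 + 2808)/(-1843 + (-29/5 - 13*(-1/28))) = 10/(-1843 + (-29/5 + 13/28)) = 10/(-1843 - 747/140) = 10/(-258767/140) = 10*(-140/258767) = -1400/258767 ≈ -0.0054103)
-1738/r = -1738/(-1400/258767) = -1738*(-258767/1400) = 224868523/700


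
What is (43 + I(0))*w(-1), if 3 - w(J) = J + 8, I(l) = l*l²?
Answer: -172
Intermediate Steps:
I(l) = l³
w(J) = -5 - J (w(J) = 3 - (J + 8) = 3 - (8 + J) = 3 + (-8 - J) = -5 - J)
(43 + I(0))*w(-1) = (43 + 0³)*(-5 - 1*(-1)) = (43 + 0)*(-5 + 1) = 43*(-4) = -172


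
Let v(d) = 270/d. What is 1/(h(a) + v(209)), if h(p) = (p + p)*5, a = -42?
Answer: -209/87510 ≈ -0.0023883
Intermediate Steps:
h(p) = 10*p (h(p) = (2*p)*5 = 10*p)
1/(h(a) + v(209)) = 1/(10*(-42) + 270/209) = 1/(-420 + 270*(1/209)) = 1/(-420 + 270/209) = 1/(-87510/209) = -209/87510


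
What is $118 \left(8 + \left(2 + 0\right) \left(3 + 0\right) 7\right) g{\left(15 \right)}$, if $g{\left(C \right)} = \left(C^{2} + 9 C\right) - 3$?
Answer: $2106300$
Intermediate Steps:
$g{\left(C \right)} = -3 + C^{2} + 9 C$
$118 \left(8 + \left(2 + 0\right) \left(3 + 0\right) 7\right) g{\left(15 \right)} = 118 \left(8 + \left(2 + 0\right) \left(3 + 0\right) 7\right) \left(-3 + 15^{2} + 9 \cdot 15\right) = 118 \left(8 + 2 \cdot 3 \cdot 7\right) \left(-3 + 225 + 135\right) = 118 \left(8 + 6 \cdot 7\right) 357 = 118 \left(8 + 42\right) 357 = 118 \cdot 50 \cdot 357 = 5900 \cdot 357 = 2106300$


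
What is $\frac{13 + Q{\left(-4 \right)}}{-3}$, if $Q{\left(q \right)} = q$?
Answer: $-3$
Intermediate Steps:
$\frac{13 + Q{\left(-4 \right)}}{-3} = \frac{13 - 4}{-3} = \left(- \frac{1}{3}\right) 9 = -3$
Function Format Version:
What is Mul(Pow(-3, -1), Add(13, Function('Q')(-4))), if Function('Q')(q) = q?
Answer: -3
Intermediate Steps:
Mul(Pow(-3, -1), Add(13, Function('Q')(-4))) = Mul(Pow(-3, -1), Add(13, -4)) = Mul(Rational(-1, 3), 9) = -3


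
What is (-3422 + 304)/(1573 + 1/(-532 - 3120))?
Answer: -11386936/5744595 ≈ -1.9822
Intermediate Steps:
(-3422 + 304)/(1573 + 1/(-532 - 3120)) = -3118/(1573 + 1/(-3652)) = -3118/(1573 - 1/3652) = -3118/5744595/3652 = -3118*3652/5744595 = -11386936/5744595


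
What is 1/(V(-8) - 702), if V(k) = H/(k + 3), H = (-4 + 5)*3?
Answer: -5/3513 ≈ -0.0014233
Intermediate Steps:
H = 3 (H = 1*3 = 3)
V(k) = 3/(3 + k) (V(k) = 3/(k + 3) = 3/(3 + k))
1/(V(-8) - 702) = 1/(3/(3 - 8) - 702) = 1/(3/(-5) - 702) = 1/(3*(-⅕) - 702) = 1/(-⅗ - 702) = 1/(-3513/5) = -5/3513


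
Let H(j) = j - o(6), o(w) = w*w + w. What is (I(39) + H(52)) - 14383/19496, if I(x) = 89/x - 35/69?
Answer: 193015201/17487912 ≈ 11.037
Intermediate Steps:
o(w) = w + w² (o(w) = w² + w = w + w²)
I(x) = -35/69 + 89/x (I(x) = 89/x - 35*1/69 = 89/x - 35/69 = -35/69 + 89/x)
H(j) = -42 + j (H(j) = j - 6*(1 + 6) = j - 6*7 = j - 1*42 = j - 42 = -42 + j)
(I(39) + H(52)) - 14383/19496 = ((-35/69 + 89/39) + (-42 + 52)) - 14383/19496 = ((-35/69 + 89*(1/39)) + 10) - 14383*1/19496 = ((-35/69 + 89/39) + 10) - 14383/19496 = (1592/897 + 10) - 14383/19496 = 10562/897 - 14383/19496 = 193015201/17487912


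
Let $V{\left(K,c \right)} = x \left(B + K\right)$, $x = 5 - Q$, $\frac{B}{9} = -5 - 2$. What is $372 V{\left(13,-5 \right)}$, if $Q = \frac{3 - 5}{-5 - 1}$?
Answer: $-86800$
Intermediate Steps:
$B = -63$ ($B = 9 \left(-5 - 2\right) = 9 \left(-7\right) = -63$)
$Q = \frac{1}{3}$ ($Q = - \frac{2}{-6} = \left(-2\right) \left(- \frac{1}{6}\right) = \frac{1}{3} \approx 0.33333$)
$x = \frac{14}{3}$ ($x = 5 - \frac{1}{3} = \frac{14}{3} \approx 4.6667$)
$V{\left(K,c \right)} = -294 + \frac{14 K}{3}$ ($V{\left(K,c \right)} = \frac{14 \left(-63 + K\right)}{3} = -294 + \frac{14 K}{3}$)
$372 V{\left(13,-5 \right)} = 372 \left(-294 + \frac{14}{3} \cdot 13\right) = 372 \left(-294 + \frac{182}{3}\right) = 372 \left(- \frac{700}{3}\right) = -86800$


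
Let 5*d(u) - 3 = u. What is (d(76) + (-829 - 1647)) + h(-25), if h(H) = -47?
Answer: -12536/5 ≈ -2507.2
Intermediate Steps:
d(u) = ⅗ + u/5
(d(76) + (-829 - 1647)) + h(-25) = ((⅗ + (⅕)*76) + (-829 - 1647)) - 47 = ((⅗ + 76/5) - 2476) - 47 = (79/5 - 2476) - 47 = -12301/5 - 47 = -12536/5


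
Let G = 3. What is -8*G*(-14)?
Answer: 336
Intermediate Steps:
-8*G*(-14) = -8*3*(-14) = -24*(-14) = 336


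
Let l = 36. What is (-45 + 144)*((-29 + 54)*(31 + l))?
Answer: 165825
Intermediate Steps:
(-45 + 144)*((-29 + 54)*(31 + l)) = (-45 + 144)*((-29 + 54)*(31 + 36)) = 99*(25*67) = 99*1675 = 165825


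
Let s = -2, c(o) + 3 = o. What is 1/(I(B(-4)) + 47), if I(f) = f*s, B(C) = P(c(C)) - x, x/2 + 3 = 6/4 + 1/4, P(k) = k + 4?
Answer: 1/48 ≈ 0.020833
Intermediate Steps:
c(o) = -3 + o
P(k) = 4 + k
x = -5/2 (x = -6 + 2*(6/4 + 1/4) = -6 + 2*(6*(¼) + 1*(¼)) = -6 + 2*(3/2 + ¼) = -6 + 2*(7/4) = -6 + 7/2 = -5/2 ≈ -2.5000)
B(C) = 7/2 + C (B(C) = (4 + (-3 + C)) - 1*(-5/2) = (1 + C) + 5/2 = 7/2 + C)
I(f) = -2*f (I(f) = f*(-2) = -2*f)
1/(I(B(-4)) + 47) = 1/(-2*(7/2 - 4) + 47) = 1/(-2*(-½) + 47) = 1/(1 + 47) = 1/48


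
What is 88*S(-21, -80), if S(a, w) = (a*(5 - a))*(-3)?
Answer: 144144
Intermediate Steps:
S(a, w) = -3*a*(5 - a)
88*S(-21, -80) = 88*(3*(-21)*(-5 - 21)) = 88*(3*(-21)*(-26)) = 88*1638 = 144144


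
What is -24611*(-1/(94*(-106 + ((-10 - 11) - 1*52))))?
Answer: -24611/16826 ≈ -1.4627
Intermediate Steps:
-24611*(-1/(94*(-106 + ((-10 - 11) - 1*52)))) = -24611*(-1/(94*(-106 + (-21 - 52)))) = -24611*(-1/(94*(-106 - 73))) = -24611/((-94*(-179))) = -24611/16826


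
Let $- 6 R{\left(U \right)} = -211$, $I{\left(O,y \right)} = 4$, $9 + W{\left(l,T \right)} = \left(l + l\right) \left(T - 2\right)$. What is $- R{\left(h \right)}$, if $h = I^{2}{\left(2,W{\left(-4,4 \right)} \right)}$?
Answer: $- \frac{211}{6} \approx -35.167$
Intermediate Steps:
$W{\left(l,T \right)} = -9 + 2 l \left(-2 + T\right)$ ($W{\left(l,T \right)} = -9 + \left(l + l\right) \left(T - 2\right) = -9 + 2 l \left(-2 + T\right)$)
$h = 16$ ($h = 4^{2} = 16$)
$R{\left(U \right)} = \frac{211}{6}$ ($R{\left(U \right)} = \left(- \frac{1}{6}\right) \left(-211\right) = \frac{211}{6}$)
$- R{\left(h \right)} = \left(-1\right) \frac{211}{6} = - \frac{211}{6}$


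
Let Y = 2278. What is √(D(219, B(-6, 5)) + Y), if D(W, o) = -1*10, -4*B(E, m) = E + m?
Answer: 18*√7 ≈ 47.624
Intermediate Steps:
B(E, m) = -E/4 - m/4 (B(E, m) = -(E + m)/4 = -E/4 - m/4)
D(W, o) = -10
√(D(219, B(-6, 5)) + Y) = √(-10 + 2278) = √2268 = 18*√7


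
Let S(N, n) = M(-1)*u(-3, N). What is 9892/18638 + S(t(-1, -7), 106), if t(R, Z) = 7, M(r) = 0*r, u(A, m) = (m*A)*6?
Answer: 4946/9319 ≈ 0.53074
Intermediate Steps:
u(A, m) = 6*A*m (u(A, m) = (A*m)*6 = 6*A*m)
M(r) = 0
S(N, n) = 0 (S(N, n) = 0*(6*(-3)*N) = 0*(-18*N) = 0)
9892/18638 + S(t(-1, -7), 106) = 9892/18638 + 0 = 9892*(1/18638) + 0 = 4946/9319 + 0 = 4946/9319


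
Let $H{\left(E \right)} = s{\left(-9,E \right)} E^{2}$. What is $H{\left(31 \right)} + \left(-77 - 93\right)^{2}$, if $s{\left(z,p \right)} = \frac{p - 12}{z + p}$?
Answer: $\frac{654059}{22} \approx 29730.0$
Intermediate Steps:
$s{\left(z,p \right)} = \frac{-12 + p}{p + z}$
$H{\left(E \right)} = \frac{E^{2} \left(-12 + E\right)}{-9 + E}$ ($H{\left(E \right)} = \frac{-12 + E}{E - 9} E^{2} = \frac{-12 + E}{-9 + E} E^{2} = \frac{E^{2} \left(-12 + E\right)}{-9 + E}$)
$H{\left(31 \right)} + \left(-77 - 93\right)^{2} = \frac{31^{2} \left(-12 + 31\right)}{-9 + 31} + \left(-77 - 93\right)^{2} = 961 \cdot \frac{1}{22} \cdot 19 + \left(-170\right)^{2} = 961 \cdot \frac{1}{22} \cdot 19 + 28900 = \frac{18259}{22} + 28900 = \frac{654059}{22}$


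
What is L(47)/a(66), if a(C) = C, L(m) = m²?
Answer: 2209/66 ≈ 33.470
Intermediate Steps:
L(47)/a(66) = 47²/66 = 2209*(1/66) = 2209/66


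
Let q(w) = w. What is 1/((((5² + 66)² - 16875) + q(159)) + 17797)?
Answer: 1/9362 ≈ 0.00010681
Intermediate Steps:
1/((((5² + 66)² - 16875) + q(159)) + 17797) = 1/((((5² + 66)² - 16875) + 159) + 17797) = 1/((((25 + 66)² - 16875) + 159) + 17797) = 1/(((91² - 16875) + 159) + 17797) = 1/(((8281 - 16875) + 159) + 17797) = 1/((-8594 + 159) + 17797) = 1/(-8435 + 17797) = 1/9362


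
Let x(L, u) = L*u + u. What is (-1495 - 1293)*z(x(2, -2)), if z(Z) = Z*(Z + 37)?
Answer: 518568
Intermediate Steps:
x(L, u) = u + L*u
z(Z) = Z*(37 + Z)
(-1495 - 1293)*z(x(2, -2)) = (-1495 - 1293)*((-2*(1 + 2))*(37 - 2*(1 + 2))) = -2788*(-2*3)*(37 - 2*3) = -(-16728)*(37 - 6) = -(-16728)*31 = -2788*(-186) = 518568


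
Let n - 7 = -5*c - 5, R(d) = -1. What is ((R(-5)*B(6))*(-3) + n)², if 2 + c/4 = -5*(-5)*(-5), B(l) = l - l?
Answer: 6461764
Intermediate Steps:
B(l) = 0
c = -508 (c = -8 + 4*(-5*(-5)*(-5)) = -8 + 4*(25*(-5)) = -8 + 4*(-125) = -8 - 500 = -508)
n = 2542 (n = 7 + (-5*(-508) - 5) = 7 + (2540 - 5) = 7 + 2535 = 2542)
((R(-5)*B(6))*(-3) + n)² = (-1*0*(-3) + 2542)² = (0*(-3) + 2542)² = (0 + 2542)² = 2542² = 6461764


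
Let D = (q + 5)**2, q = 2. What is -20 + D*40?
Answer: 1940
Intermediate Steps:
D = 49 (D = (2 + 5)**2 = 7**2 = 49)
-20 + D*40 = -20 + 49*40 = -20 + 1960 = 1940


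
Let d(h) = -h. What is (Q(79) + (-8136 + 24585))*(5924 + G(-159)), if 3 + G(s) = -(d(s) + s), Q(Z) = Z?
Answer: 97862288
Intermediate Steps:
G(s) = -3 (G(s) = -3 - (-s + s) = -3 - 1*0 = -3 + 0 = -3)
(Q(79) + (-8136 + 24585))*(5924 + G(-159)) = (79 + (-8136 + 24585))*(5924 - 3) = (79 + 16449)*5921 = 16528*5921 = 97862288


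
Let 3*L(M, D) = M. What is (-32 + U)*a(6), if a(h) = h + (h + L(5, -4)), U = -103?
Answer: -1845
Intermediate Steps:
L(M, D) = M/3
a(h) = 5/3 + 2*h (a(h) = h + (h + (⅓)*5) = h + (h + 5/3) = h + (5/3 + h) = 5/3 + 2*h)
(-32 + U)*a(6) = (-32 - 103)*(5/3 + 2*6) = -135*(5/3 + 12) = -135*41/3 = -1845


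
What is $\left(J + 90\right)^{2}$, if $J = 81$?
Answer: $29241$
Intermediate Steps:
$\left(J + 90\right)^{2} = \left(81 + 90\right)^{2} = 171^{2} = 29241$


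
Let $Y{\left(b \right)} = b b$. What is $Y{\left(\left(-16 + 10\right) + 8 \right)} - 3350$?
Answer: $-3346$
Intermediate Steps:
$Y{\left(b \right)} = b^{2}$
$Y{\left(\left(-16 + 10\right) + 8 \right)} - 3350 = \left(\left(-16 + 10\right) + 8\right)^{2} - 3350 = \left(-6 + 8\right)^{2} - 3350 = 2^{2} - 3350 = 4 - 3350 = -3346$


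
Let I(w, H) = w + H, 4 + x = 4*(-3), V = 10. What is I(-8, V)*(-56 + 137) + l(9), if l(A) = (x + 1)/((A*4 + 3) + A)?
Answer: 2587/16 ≈ 161.69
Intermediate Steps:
x = -16 (x = -4 + 4*(-3) = -4 - 12 = -16)
l(A) = -15/(3 + 5*A) (l(A) = (-16 + 1)/((A*4 + 3) + A) = -15/((4*A + 3) + A) = -15/((3 + 4*A) + A) = -15/(3 + 5*A))
I(w, H) = H + w
I(-8, V)*(-56 + 137) + l(9) = (10 - 8)*(-56 + 137) - 15/(3 + 5*9) = 2*81 - 15/(3 + 45) = 162 - 15/48 = 162 - 15*1/48 = 162 - 5/16 = 2587/16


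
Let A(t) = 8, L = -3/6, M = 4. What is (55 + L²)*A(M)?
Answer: 442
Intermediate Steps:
L = -½ (L = -3*⅙ = -½ ≈ -0.50000)
(55 + L²)*A(M) = (55 + (-½)²)*8 = (55 + ¼)*8 = (221/4)*8 = 442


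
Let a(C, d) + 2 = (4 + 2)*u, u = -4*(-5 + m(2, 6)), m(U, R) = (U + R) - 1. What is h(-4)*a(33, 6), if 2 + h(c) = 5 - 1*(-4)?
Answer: -350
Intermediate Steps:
m(U, R) = -1 + R + U (m(U, R) = (R + U) - 1 = -1 + R + U)
h(c) = 7 (h(c) = -2 + (5 - 1*(-4)) = -2 + (5 + 4) = -2 + 9 = 7)
u = -8 (u = -4*(-5 + (-1 + 6 + 2)) = -4*(-5 + 7) = -4*2 = -8)
a(C, d) = -50 (a(C, d) = -2 + (4 + 2)*(-8) = -2 + 6*(-8) = -2 - 48 = -50)
h(-4)*a(33, 6) = 7*(-50) = -350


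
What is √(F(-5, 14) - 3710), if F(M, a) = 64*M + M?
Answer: I*√4035 ≈ 63.522*I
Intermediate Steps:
F(M, a) = 65*M
√(F(-5, 14) - 3710) = √(65*(-5) - 3710) = √(-325 - 3710) = √(-4035) = I*√4035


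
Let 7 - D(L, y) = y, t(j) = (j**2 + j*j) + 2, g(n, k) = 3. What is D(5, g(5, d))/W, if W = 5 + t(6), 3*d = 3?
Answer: 4/79 ≈ 0.050633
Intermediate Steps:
d = 1 (d = (1/3)*3 = 1)
t(j) = 2 + 2*j**2 (t(j) = (j**2 + j**2) + 2 = 2*j**2 + 2 = 2 + 2*j**2)
D(L, y) = 7 - y
W = 79 (W = 5 + (2 + 2*6**2) = 5 + (2 + 2*36) = 5 + (2 + 72) = 5 + 74 = 79)
D(5, g(5, d))/W = (7 - 1*3)/79 = (7 - 3)/79 = (1/79)*4 = 4/79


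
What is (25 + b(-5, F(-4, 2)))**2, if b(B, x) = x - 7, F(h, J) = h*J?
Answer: 100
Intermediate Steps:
F(h, J) = J*h
b(B, x) = -7 + x
(25 + b(-5, F(-4, 2)))**2 = (25 + (-7 + 2*(-4)))**2 = (25 + (-7 - 8))**2 = (25 - 15)**2 = 10**2 = 100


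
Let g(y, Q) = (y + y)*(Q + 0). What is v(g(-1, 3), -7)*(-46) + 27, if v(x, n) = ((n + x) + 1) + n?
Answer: 901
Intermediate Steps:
g(y, Q) = 2*Q*y (g(y, Q) = (2*y)*Q = 2*Q*y)
v(x, n) = 1 + x + 2*n (v(x, n) = (1 + n + x) + n = 1 + x + 2*n)
v(g(-1, 3), -7)*(-46) + 27 = (1 + 2*3*(-1) + 2*(-7))*(-46) + 27 = (1 - 6 - 14)*(-46) + 27 = -19*(-46) + 27 = 874 + 27 = 901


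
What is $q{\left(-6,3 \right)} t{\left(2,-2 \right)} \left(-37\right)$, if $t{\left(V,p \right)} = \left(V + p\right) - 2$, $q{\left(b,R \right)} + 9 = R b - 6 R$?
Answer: $-3330$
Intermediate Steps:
$q{\left(b,R \right)} = -9 - 6 R + R b$ ($q{\left(b,R \right)} = -9 + \left(R b - 6 R\right) = -9 + \left(- 6 R + R b\right) = -9 - 6 R + R b$)
$t{\left(V,p \right)} = -2 + V + p$
$q{\left(-6,3 \right)} t{\left(2,-2 \right)} \left(-37\right) = \left(-9 - 18 + 3 \left(-6\right)\right) \left(-2 + 2 - 2\right) \left(-37\right) = \left(-9 - 18 - 18\right) \left(-2\right) \left(-37\right) = \left(-45\right) \left(-2\right) \left(-37\right) = 90 \left(-37\right) = -3330$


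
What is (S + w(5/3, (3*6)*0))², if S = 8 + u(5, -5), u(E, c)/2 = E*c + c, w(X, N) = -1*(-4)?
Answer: 2304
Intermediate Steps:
w(X, N) = 4
u(E, c) = 2*c + 2*E*c (u(E, c) = 2*(E*c + c) = 2*(c + E*c) = 2*c + 2*E*c)
S = -52 (S = 8 + 2*(-5)*(1 + 5) = 8 + 2*(-5)*6 = 8 - 60 = -52)
(S + w(5/3, (3*6)*0))² = (-52 + 4)² = (-48)² = 2304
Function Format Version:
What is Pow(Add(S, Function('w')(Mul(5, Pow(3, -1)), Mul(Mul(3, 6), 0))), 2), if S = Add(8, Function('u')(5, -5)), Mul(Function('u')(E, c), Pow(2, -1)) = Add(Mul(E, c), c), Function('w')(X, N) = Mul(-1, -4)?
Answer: 2304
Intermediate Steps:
Function('w')(X, N) = 4
Function('u')(E, c) = Add(Mul(2, c), Mul(2, E, c)) (Function('u')(E, c) = Mul(2, Add(Mul(E, c), c)) = Mul(2, Add(c, Mul(E, c))) = Add(Mul(2, c), Mul(2, E, c)))
S = -52 (S = Add(8, Mul(2, -5, Add(1, 5))) = Add(8, Mul(2, -5, 6)) = Add(8, -60) = -52)
Pow(Add(S, Function('w')(Mul(5, Pow(3, -1)), Mul(Mul(3, 6), 0))), 2) = Pow(Add(-52, 4), 2) = Pow(-48, 2) = 2304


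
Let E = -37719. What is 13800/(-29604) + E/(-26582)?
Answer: 62483473/65577794 ≈ 0.95281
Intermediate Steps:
13800/(-29604) + E/(-26582) = 13800/(-29604) - 37719/(-26582) = 13800*(-1/29604) - 37719*(-1/26582) = -1150/2467 + 37719/26582 = 62483473/65577794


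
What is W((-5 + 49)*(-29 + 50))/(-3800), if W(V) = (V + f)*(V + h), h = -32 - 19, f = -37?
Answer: -774351/3800 ≈ -203.78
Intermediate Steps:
h = -51
W(V) = (-51 + V)*(-37 + V) (W(V) = (V - 37)*(V - 51) = (-37 + V)*(-51 + V) = (-51 + V)*(-37 + V))
W((-5 + 49)*(-29 + 50))/(-3800) = (1887 + ((-5 + 49)*(-29 + 50))² - 88*(-5 + 49)*(-29 + 50))/(-3800) = (1887 + (44*21)² - 3872*21)*(-1/3800) = (1887 + 924² - 88*924)*(-1/3800) = (1887 + 853776 - 81312)*(-1/3800) = 774351*(-1/3800) = -774351/3800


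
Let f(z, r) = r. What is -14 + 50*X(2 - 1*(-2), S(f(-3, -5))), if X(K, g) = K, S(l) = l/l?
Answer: 186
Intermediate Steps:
S(l) = 1
-14 + 50*X(2 - 1*(-2), S(f(-3, -5))) = -14 + 50*(2 - 1*(-2)) = -14 + 50*(2 + 2) = -14 + 50*4 = -14 + 200 = 186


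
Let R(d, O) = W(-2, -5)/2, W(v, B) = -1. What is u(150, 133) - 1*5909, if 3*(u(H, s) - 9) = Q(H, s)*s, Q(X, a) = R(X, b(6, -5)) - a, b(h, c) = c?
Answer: -23637/2 ≈ -11819.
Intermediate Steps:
R(d, O) = -½ (R(d, O) = -1/2 = -1*½ = -½)
Q(X, a) = -½ - a
u(H, s) = 9 + s*(-½ - s)/3 (u(H, s) = 9 + ((-½ - s)*s)/3 = 9 + (s*(-½ - s))/3 = 9 + s*(-½ - s)/3)
u(150, 133) - 1*5909 = (9 - ⅙*133*(1 + 2*133)) - 1*5909 = (9 - ⅙*133*(1 + 266)) - 5909 = (9 - ⅙*133*267) - 5909 = (9 - 11837/2) - 5909 = -11819/2 - 5909 = -23637/2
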